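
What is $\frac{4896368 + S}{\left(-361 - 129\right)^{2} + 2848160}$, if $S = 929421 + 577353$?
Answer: $\frac{3201571}{1544130} \approx 2.0734$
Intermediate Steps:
$S = 1506774$
$\frac{4896368 + S}{\left(-361 - 129\right)^{2} + 2848160} = \frac{4896368 + 1506774}{\left(-361 - 129\right)^{2} + 2848160} = \frac{6403142}{\left(-490\right)^{2} + 2848160} = \frac{6403142}{240100 + 2848160} = \frac{6403142}{3088260} = 6403142 \cdot \frac{1}{3088260} = \frac{3201571}{1544130}$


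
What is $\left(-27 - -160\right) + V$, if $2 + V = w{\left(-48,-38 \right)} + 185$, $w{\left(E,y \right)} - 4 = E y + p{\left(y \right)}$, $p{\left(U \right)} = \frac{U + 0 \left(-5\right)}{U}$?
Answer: $2145$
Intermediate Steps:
$p{\left(U \right)} = 1$ ($p{\left(U \right)} = \frac{U + 0}{U} = \frac{U}{U} = 1$)
$w{\left(E,y \right)} = 5 + E y$ ($w{\left(E,y \right)} = 4 + \left(E y + 1\right) = 4 + \left(1 + E y\right) = 5 + E y$)
$V = 2012$ ($V = -2 + \left(\left(5 - -1824\right) + 185\right) = -2 + \left(\left(5 + 1824\right) + 185\right) = -2 + \left(1829 + 185\right) = -2 + 2014 = 2012$)
$\left(-27 - -160\right) + V = \left(-27 - -160\right) + 2012 = \left(-27 + 160\right) + 2012 = 133 + 2012 = 2145$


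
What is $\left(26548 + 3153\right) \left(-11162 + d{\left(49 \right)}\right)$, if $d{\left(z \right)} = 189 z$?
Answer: $-56461601$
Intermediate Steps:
$\left(26548 + 3153\right) \left(-11162 + d{\left(49 \right)}\right) = \left(26548 + 3153\right) \left(-11162 + 189 \cdot 49\right) = 29701 \left(-11162 + 9261\right) = 29701 \left(-1901\right) = -56461601$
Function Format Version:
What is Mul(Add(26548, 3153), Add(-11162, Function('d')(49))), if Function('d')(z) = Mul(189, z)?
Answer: -56461601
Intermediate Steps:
Mul(Add(26548, 3153), Add(-11162, Function('d')(49))) = Mul(Add(26548, 3153), Add(-11162, Mul(189, 49))) = Mul(29701, Add(-11162, 9261)) = Mul(29701, -1901) = -56461601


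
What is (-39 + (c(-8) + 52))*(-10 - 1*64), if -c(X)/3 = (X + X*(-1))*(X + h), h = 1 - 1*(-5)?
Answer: -962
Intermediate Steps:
h = 6 (h = 1 + 5 = 6)
c(X) = 0 (c(X) = -3*(X + X*(-1))*(X + 6) = -3*(X - X)*(6 + X) = -0*(6 + X) = -3*0 = 0)
(-39 + (c(-8) + 52))*(-10 - 1*64) = (-39 + (0 + 52))*(-10 - 1*64) = (-39 + 52)*(-10 - 64) = 13*(-74) = -962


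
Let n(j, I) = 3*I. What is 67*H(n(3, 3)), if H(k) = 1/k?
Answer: 67/9 ≈ 7.4444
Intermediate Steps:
67*H(n(3, 3)) = 67/((3*3)) = 67/9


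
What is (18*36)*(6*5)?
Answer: 19440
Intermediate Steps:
(18*36)*(6*5) = 648*30 = 19440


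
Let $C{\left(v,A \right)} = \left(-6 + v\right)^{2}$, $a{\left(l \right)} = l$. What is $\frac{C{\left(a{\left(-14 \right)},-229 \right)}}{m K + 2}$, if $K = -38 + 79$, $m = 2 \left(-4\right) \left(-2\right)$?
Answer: $\frac{200}{329} \approx 0.6079$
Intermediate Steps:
$m = 16$ ($m = \left(-8\right) \left(-2\right) = 16$)
$K = 41$
$\frac{C{\left(a{\left(-14 \right)},-229 \right)}}{m K + 2} = \frac{\left(-6 - 14\right)^{2}}{16 \cdot 41 + 2} = \frac{\left(-20\right)^{2}}{656 + 2} = \frac{400}{658} = 400 \cdot \frac{1}{658} = \frac{200}{329}$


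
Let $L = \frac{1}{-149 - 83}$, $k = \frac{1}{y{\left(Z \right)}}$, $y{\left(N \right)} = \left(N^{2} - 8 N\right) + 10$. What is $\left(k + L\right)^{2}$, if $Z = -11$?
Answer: $\frac{169}{2581452864} \approx 6.5467 \cdot 10^{-8}$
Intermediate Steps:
$y{\left(N \right)} = 10 + N^{2} - 8 N$
$k = \frac{1}{219}$ ($k = \frac{1}{10 + \left(-11\right)^{2} - -88} = \frac{1}{10 + 121 + 88} = \frac{1}{219} \approx 0.0045662$)
$L = - \frac{1}{232}$ ($L = \frac{1}{-232} = - \frac{1}{232} \approx -0.0043103$)
$\left(k + L\right)^{2} = \left(\frac{1}{219} - \frac{1}{232}\right)^{2} = \left(\frac{13}{50808}\right)^{2} = \frac{169}{2581452864}$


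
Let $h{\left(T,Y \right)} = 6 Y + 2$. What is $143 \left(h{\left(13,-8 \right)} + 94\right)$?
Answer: $6864$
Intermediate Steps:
$h{\left(T,Y \right)} = 2 + 6 Y$
$143 \left(h{\left(13,-8 \right)} + 94\right) = 143 \left(\left(2 + 6 \left(-8\right)\right) + 94\right) = 143 \left(\left(2 - 48\right) + 94\right) = 143 \left(-46 + 94\right) = 143 \cdot 48 = 6864$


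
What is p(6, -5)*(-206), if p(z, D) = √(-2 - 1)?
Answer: -206*I*√3 ≈ -356.8*I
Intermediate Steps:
p(z, D) = I*√3 (p(z, D) = √(-3) = I*√3)
p(6, -5)*(-206) = (I*√3)*(-206) = -206*I*√3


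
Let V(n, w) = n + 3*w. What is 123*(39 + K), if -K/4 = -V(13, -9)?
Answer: -2091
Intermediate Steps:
K = -56 (K = -(-4)*(13 + 3*(-9)) = -(-4)*(13 - 27) = -(-4)*(-14) = -4*14 = -56)
123*(39 + K) = 123*(39 - 56) = 123*(-17) = -2091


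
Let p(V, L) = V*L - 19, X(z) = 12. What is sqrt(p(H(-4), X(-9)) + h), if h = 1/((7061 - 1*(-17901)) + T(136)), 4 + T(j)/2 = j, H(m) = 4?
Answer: sqrt(18454206430)/25226 ≈ 5.3852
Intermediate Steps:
T(j) = -8 + 2*j
p(V, L) = -19 + L*V (p(V, L) = L*V - 19 = -19 + L*V)
h = 1/25226 (h = 1/((7061 - 1*(-17901)) + (-8 + 2*136)) = 1/((7061 + 17901) + (-8 + 272)) = 1/(24962 + 264) = 1/25226 ≈ 3.9642e-5)
sqrt(p(H(-4), X(-9)) + h) = sqrt((-19 + 12*4) + 1/25226) = sqrt((-19 + 48) + 1/25226) = sqrt(29 + 1/25226) = sqrt(731555/25226) = sqrt(18454206430)/25226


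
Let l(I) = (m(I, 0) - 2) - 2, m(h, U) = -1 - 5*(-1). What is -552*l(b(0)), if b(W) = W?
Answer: 0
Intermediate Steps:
m(h, U) = 4 (m(h, U) = -1 + 5 = 4)
l(I) = 0 (l(I) = (4 - 2) - 2 = 2 - 2 = 0)
-552*l(b(0)) = -552*0 = 0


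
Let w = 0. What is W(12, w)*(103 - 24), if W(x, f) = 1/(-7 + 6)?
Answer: -79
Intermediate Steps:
W(x, f) = -1 (W(x, f) = 1/(-1) = -1)
W(12, w)*(103 - 24) = -(103 - 24) = -1*79 = -79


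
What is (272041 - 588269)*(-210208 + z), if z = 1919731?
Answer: -540599039244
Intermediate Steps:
(272041 - 588269)*(-210208 + z) = (272041 - 588269)*(-210208 + 1919731) = -316228*1709523 = -540599039244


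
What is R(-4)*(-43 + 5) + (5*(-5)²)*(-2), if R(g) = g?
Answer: -98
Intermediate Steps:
R(-4)*(-43 + 5) + (5*(-5)²)*(-2) = -4*(-43 + 5) + (5*(-5)²)*(-2) = -4*(-38) + (5*25)*(-2) = 152 + 125*(-2) = 152 - 250 = -98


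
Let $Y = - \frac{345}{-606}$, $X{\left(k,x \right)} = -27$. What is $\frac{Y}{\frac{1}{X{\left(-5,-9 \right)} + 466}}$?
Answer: $\frac{50485}{202} \approx 249.93$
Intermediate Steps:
$Y = \frac{115}{202}$ ($Y = \left(-345\right) \left(- \frac{1}{606}\right) = \frac{115}{202} \approx 0.56931$)
$\frac{Y}{\frac{1}{X{\left(-5,-9 \right)} + 466}} = \frac{115}{202 \frac{1}{-27 + 466}} = \frac{115}{202 \cdot \frac{1}{439}} = \frac{115 \frac{1}{\frac{1}{439}}}{202} = \frac{115}{202} \cdot 439 = \frac{50485}{202}$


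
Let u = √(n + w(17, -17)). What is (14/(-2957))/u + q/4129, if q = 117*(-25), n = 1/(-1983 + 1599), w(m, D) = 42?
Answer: -2925/4129 - 112*√96762/47687539 ≈ -0.70913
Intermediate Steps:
n = -1/384 (n = 1/(-384) = -1/384 ≈ -0.0026042)
u = √96762/48 (u = √(-1/384 + 42) = √(16127/384) = √96762/48 ≈ 6.4805)
q = -2925
(14/(-2957))/u + q/4129 = (14/(-2957))/((√96762/48)) - 2925/4129 = (14*(-1/2957))*(8*√96762/16127) - 2925*1/4129 = -112*√96762/47687539 - 2925/4129 = -2925/4129 - 112*√96762/47687539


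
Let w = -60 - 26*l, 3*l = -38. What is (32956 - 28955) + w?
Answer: 12811/3 ≈ 4270.3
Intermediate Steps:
l = -38/3 (l = (⅓)*(-38) = -38/3 ≈ -12.667)
w = 808/3 (w = -60 - 26*(-38/3) = -60 + 988/3 = 808/3 ≈ 269.33)
(32956 - 28955) + w = (32956 - 28955) + 808/3 = 4001 + 808/3 = 12811/3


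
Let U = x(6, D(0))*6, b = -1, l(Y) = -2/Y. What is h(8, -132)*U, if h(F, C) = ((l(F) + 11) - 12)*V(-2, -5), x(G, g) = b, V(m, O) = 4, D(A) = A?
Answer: 30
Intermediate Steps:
x(G, g) = -1
h(F, C) = -4 - 8/F (h(F, C) = ((-2/F + 11) - 12)*4 = ((11 - 2/F) - 12)*4 = (-1 - 2/F)*4 = -4 - 8/F)
U = -6 (U = -1*6 = -6)
h(8, -132)*U = (-4 - 8/8)*(-6) = (-4 - 8*⅛)*(-6) = (-4 - 1)*(-6) = -5*(-6) = 30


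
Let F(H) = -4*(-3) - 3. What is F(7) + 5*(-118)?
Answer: -581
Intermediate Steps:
F(H) = 9 (F(H) = 12 - 3 = 9)
F(7) + 5*(-118) = 9 + 5*(-118) = 9 - 590 = -581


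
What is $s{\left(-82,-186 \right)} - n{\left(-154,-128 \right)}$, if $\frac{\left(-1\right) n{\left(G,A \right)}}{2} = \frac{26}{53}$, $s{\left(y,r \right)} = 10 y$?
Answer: $- \frac{43408}{53} \approx -819.02$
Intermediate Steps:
$n{\left(G,A \right)} = - \frac{52}{53}$ ($n{\left(G,A \right)} = - 2 \cdot \frac{26}{53} = - 2 \cdot 26 \cdot \frac{1}{53} = \left(-2\right) \frac{26}{53} = - \frac{52}{53}$)
$s{\left(-82,-186 \right)} - n{\left(-154,-128 \right)} = 10 \left(-82\right) - - \frac{52}{53} = -820 + \frac{52}{53} = - \frac{43408}{53}$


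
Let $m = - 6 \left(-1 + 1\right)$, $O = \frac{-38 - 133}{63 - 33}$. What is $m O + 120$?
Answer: $120$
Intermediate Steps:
$O = - \frac{57}{10}$ ($O = - \frac{171}{30} = \left(-171\right) \frac{1}{30} = - \frac{57}{10} \approx -5.7$)
$m = 0$ ($m = \left(-6\right) 0 = 0$)
$m O + 120 = 0 \left(- \frac{57}{10}\right) + 120 = 0 + 120 = 120$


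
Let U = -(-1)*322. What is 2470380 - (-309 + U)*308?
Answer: 2466376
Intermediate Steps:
U = 322 (U = -1*(-322) = 322)
2470380 - (-309 + U)*308 = 2470380 - (-309 + 322)*308 = 2470380 - 13*308 = 2470380 - 1*4004 = 2470380 - 4004 = 2466376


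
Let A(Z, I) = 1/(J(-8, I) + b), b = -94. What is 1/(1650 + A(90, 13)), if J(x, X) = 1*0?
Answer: 94/155099 ≈ 0.00060606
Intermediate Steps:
J(x, X) = 0
A(Z, I) = -1/94 (A(Z, I) = 1/(0 - 94) = 1/(-94) = -1/94)
1/(1650 + A(90, 13)) = 1/(1650 - 1/94) = 1/(155099/94) = 94/155099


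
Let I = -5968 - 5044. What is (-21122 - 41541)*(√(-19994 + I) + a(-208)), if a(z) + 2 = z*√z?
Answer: 125326 - 62663*I*√31006 + 52135616*I*√13 ≈ 1.2533e+5 + 1.7694e+8*I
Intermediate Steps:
I = -11012
a(z) = -2 + z^(3/2) (a(z) = -2 + z*√z = -2 + z^(3/2))
(-21122 - 41541)*(√(-19994 + I) + a(-208)) = (-21122 - 41541)*(√(-19994 - 11012) + (-2 + (-208)^(3/2))) = -62663*(√(-31006) + (-2 - 832*I*√13)) = -62663*(I*√31006 + (-2 - 832*I*√13)) = -62663*(-2 + I*√31006 - 832*I*√13) = 125326 - 62663*I*√31006 + 52135616*I*√13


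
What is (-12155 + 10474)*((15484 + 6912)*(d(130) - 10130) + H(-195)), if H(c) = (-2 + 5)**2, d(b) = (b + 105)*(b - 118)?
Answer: 275204496431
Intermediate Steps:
d(b) = (-118 + b)*(105 + b) (d(b) = (105 + b)*(-118 + b) = (-118 + b)*(105 + b))
H(c) = 9 (H(c) = 3**2 = 9)
(-12155 + 10474)*((15484 + 6912)*(d(130) - 10130) + H(-195)) = (-12155 + 10474)*((15484 + 6912)*((-12390 + 130**2 - 13*130) - 10130) + 9) = -1681*(22396*((-12390 + 16900 - 1690) - 10130) + 9) = -1681*(22396*(2820 - 10130) + 9) = -1681*(22396*(-7310) + 9) = -1681*(-163714760 + 9) = -1681*(-163714751) = 275204496431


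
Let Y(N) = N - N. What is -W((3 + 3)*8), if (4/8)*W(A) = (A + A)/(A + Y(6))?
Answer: -4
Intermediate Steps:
Y(N) = 0
W(A) = 4 (W(A) = 2*((A + A)/(A + 0)) = 2*((2*A)/A) = 2*2 = 4)
-W((3 + 3)*8) = -1*4 = -4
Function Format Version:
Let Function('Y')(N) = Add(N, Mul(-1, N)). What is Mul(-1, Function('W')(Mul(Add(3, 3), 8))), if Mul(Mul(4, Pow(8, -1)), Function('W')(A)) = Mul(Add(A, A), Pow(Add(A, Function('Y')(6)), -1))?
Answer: -4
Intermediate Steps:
Function('Y')(N) = 0
Function('W')(A) = 4 (Function('W')(A) = Mul(2, Mul(Add(A, A), Pow(Add(A, 0), -1))) = Mul(2, Mul(Mul(2, A), Pow(A, -1))) = Mul(2, 2) = 4)
Mul(-1, Function('W')(Mul(Add(3, 3), 8))) = Mul(-1, 4) = -4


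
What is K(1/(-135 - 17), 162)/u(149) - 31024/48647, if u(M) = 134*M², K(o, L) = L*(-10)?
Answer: -46186580278/72360807149 ≈ -0.63828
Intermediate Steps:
K(o, L) = -10*L
K(1/(-135 - 17), 162)/u(149) - 31024/48647 = (-10*162)/((134*149²)) - 31024/48647 = -1620/(134*22201) - 31024*1/48647 = -1620/2974934 - 31024/48647 = -1620*1/2974934 - 31024/48647 = -810/1487467 - 31024/48647 = -46186580278/72360807149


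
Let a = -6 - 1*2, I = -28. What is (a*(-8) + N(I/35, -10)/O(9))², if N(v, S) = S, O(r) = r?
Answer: 320356/81 ≈ 3955.0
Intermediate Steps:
a = -8 (a = -6 - 2 = -8)
(a*(-8) + N(I/35, -10)/O(9))² = (-8*(-8) - 10/9)² = (64 - 10*⅑)² = (64 - 10/9)² = (566/9)² = 320356/81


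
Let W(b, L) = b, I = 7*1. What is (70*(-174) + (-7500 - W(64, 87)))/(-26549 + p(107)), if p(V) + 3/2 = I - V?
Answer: 39488/53301 ≈ 0.74085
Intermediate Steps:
I = 7
p(V) = 11/2 - V (p(V) = -3/2 + (7 - V) = 11/2 - V)
(70*(-174) + (-7500 - W(64, 87)))/(-26549 + p(107)) = (70*(-174) + (-7500 - 1*64))/(-26549 + (11/2 - 1*107)) = (-12180 + (-7500 - 64))/(-26549 + (11/2 - 107)) = (-12180 - 7564)/(-26549 - 203/2) = -19744/(-53301/2) = -19744*(-2/53301) = 39488/53301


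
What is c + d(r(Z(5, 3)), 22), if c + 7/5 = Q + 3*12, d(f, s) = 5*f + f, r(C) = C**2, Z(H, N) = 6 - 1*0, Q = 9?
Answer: 1298/5 ≈ 259.60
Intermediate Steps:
Z(H, N) = 6 (Z(H, N) = 6 + 0 = 6)
d(f, s) = 6*f
c = 218/5 (c = -7/5 + (9 + 3*12) = -7/5 + (9 + 36) = -7/5 + 45 = 218/5 ≈ 43.600)
c + d(r(Z(5, 3)), 22) = 218/5 + 6*6**2 = 218/5 + 6*36 = 218/5 + 216 = 1298/5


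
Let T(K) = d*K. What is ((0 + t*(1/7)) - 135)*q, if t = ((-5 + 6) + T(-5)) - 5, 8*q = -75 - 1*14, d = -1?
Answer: 10502/7 ≈ 1500.3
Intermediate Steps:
T(K) = -K
q = -89/8 (q = (-75 - 1*14)/8 = (-75 - 14)/8 = (1/8)*(-89) = -89/8 ≈ -11.125)
t = 1 (t = ((-5 + 6) - 1*(-5)) - 5 = (1 + 5) - 5 = 6 - 5 = 1)
((0 + t*(1/7)) - 135)*q = ((0 + 1*(1/7)) - 135)*(-89/8) = ((0 + 1/7) - 135)*(-89/8) = (1/7 - 135)*(-89/8) = -944/7*(-89/8) = 10502/7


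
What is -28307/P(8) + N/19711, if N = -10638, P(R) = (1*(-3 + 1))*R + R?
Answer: 557874173/157688 ≈ 3537.8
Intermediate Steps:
P(R) = -R (P(R) = (1*(-2))*R + R = -2*R + R = -R)
-28307/P(8) + N/19711 = -28307/((-1*8)) - 10638/19711 = -28307/(-8) - 10638*1/19711 = -28307*(-⅛) - 10638/19711 = 28307/8 - 10638/19711 = 557874173/157688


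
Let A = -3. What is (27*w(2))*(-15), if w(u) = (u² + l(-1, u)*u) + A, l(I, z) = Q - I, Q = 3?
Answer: -3645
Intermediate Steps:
l(I, z) = 3 - I
w(u) = -3 + u² + 4*u (w(u) = (u² + (3 - 1*(-1))*u) - 3 = (u² + (3 + 1)*u) - 3 = (u² + 4*u) - 3 = -3 + u² + 4*u)
(27*w(2))*(-15) = (27*(-3 + 2² + 4*2))*(-15) = (27*(-3 + 4 + 8))*(-15) = (27*9)*(-15) = 243*(-15) = -3645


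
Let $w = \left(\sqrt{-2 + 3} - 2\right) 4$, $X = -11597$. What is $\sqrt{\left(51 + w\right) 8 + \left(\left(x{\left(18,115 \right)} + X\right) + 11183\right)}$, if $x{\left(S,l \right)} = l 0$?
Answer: $i \sqrt{38} \approx 6.1644 i$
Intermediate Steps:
$x{\left(S,l \right)} = 0$
$w = -4$ ($w = \left(\sqrt{1} - 2\right) 4 = \left(1 - 2\right) 4 = \left(-1\right) 4 = -4$)
$\sqrt{\left(51 + w\right) 8 + \left(\left(x{\left(18,115 \right)} + X\right) + 11183\right)} = \sqrt{\left(51 - 4\right) 8 + \left(\left(0 - 11597\right) + 11183\right)} = \sqrt{47 \cdot 8 + \left(-11597 + 11183\right)} = \sqrt{376 - 414} = \sqrt{-38} = i \sqrt{38}$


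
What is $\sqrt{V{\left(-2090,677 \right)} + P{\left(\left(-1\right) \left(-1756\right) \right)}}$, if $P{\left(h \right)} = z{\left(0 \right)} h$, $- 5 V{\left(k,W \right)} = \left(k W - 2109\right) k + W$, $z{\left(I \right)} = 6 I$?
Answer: $\frac{i \sqrt{14808060935}}{5} \approx 24338.0 i$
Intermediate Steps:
$V{\left(k,W \right)} = - \frac{W}{5} - \frac{k \left(-2109 + W k\right)}{5}$ ($V{\left(k,W \right)} = - \frac{\left(k W - 2109\right) k + W}{5} = - \frac{\left(W k - 2109\right) k + W}{5} = - \frac{\left(-2109 + W k\right) k + W}{5} = - \frac{k \left(-2109 + W k\right) + W}{5} = - \frac{W + k \left(-2109 + W k\right)}{5} = - \frac{W}{5} - \frac{k \left(-2109 + W k\right)}{5}$)
$P{\left(h \right)} = 0$ ($P{\left(h \right)} = 6 \cdot 0 h = 0 h = 0$)
$\sqrt{V{\left(-2090,677 \right)} + P{\left(\left(-1\right) \left(-1756\right) \right)}} = \sqrt{\left(\left(- \frac{1}{5}\right) 677 + \frac{2109}{5} \left(-2090\right) - \frac{677 \left(-2090\right)^{2}}{5}\right) + 0} = \sqrt{\left(- \frac{677}{5} - 881562 - \frac{677}{5} \cdot 4368100\right) + 0} = \sqrt{\left(- \frac{677}{5} - 881562 - 591440740\right) + 0} = \sqrt{- \frac{2961612187}{5} + 0} = \sqrt{- \frac{2961612187}{5}} = \frac{i \sqrt{14808060935}}{5}$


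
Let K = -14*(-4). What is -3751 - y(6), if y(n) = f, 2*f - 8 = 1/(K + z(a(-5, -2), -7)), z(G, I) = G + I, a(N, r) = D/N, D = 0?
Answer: -367991/98 ≈ -3755.0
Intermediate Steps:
K = 56
a(N, r) = 0 (a(N, r) = 0/N = 0)
f = 393/98 (f = 4 + 1/(2*(56 + (0 - 7))) = 4 + 1/(2*(56 - 7)) = 4 + (1/2)/49 = 4 + (1/2)*(1/49) = 4 + 1/98 = 393/98 ≈ 4.0102)
y(n) = 393/98
-3751 - y(6) = -3751 - 1*393/98 = -3751 - 393/98 = -367991/98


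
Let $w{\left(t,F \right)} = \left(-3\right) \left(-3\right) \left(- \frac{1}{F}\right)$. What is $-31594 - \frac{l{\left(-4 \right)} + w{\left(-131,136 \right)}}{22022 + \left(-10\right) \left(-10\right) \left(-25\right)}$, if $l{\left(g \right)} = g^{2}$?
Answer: $- \frac{83881819415}{2654992} \approx -31594.0$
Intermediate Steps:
$w{\left(t,F \right)} = - \frac{9}{F}$ ($w{\left(t,F \right)} = 9 \left(- \frac{1}{F}\right) = - \frac{9}{F}$)
$-31594 - \frac{l{\left(-4 \right)} + w{\left(-131,136 \right)}}{22022 + \left(-10\right) \left(-10\right) \left(-25\right)} = -31594 - \frac{\left(-4\right)^{2} - \frac{9}{136}}{22022 + \left(-10\right) \left(-10\right) \left(-25\right)} = -31594 - \frac{16 - \frac{9}{136}}{22022 + 100 \left(-25\right)} = -31594 - \frac{16 - \frac{9}{136}}{22022 - 2500} = -31594 - \frac{2167}{136 \cdot 19522} = -31594 - \frac{2167}{136} \cdot \frac{1}{19522} = -31594 - \frac{2167}{2654992} = - \frac{83881819415}{2654992}$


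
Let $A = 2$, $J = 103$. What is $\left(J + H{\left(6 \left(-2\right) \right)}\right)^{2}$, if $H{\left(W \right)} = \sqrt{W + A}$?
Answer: $\left(103 + i \sqrt{10}\right)^{2} \approx 10599.0 + 651.43 i$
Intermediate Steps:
$H{\left(W \right)} = \sqrt{2 + W}$ ($H{\left(W \right)} = \sqrt{W + 2} = \sqrt{2 + W}$)
$\left(J + H{\left(6 \left(-2\right) \right)}\right)^{2} = \left(103 + \sqrt{2 + 6 \left(-2\right)}\right)^{2} = \left(103 + \sqrt{2 - 12}\right)^{2} = \left(103 + \sqrt{-10}\right)^{2} = \left(103 + i \sqrt{10}\right)^{2}$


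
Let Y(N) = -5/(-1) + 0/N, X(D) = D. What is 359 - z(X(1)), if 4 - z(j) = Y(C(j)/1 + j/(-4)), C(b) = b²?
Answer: 360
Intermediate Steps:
Y(N) = 5 (Y(N) = -5*(-1) + 0 = 5 + 0 = 5)
z(j) = -1 (z(j) = 4 - 1*5 = 4 - 5 = -1)
359 - z(X(1)) = 359 - 1*(-1) = 359 + 1 = 360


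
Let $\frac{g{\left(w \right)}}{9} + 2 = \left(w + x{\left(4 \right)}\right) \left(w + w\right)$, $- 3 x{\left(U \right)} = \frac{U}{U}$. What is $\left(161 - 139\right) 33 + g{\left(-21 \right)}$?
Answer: $8772$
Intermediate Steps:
$x{\left(U \right)} = - \frac{1}{3}$ ($x{\left(U \right)} = - \frac{U \frac{1}{U}}{3} = \left(- \frac{1}{3}\right) 1 = - \frac{1}{3}$)
$g{\left(w \right)} = -18 + 18 w \left(- \frac{1}{3} + w\right)$ ($g{\left(w \right)} = -18 + 9 \left(w - \frac{1}{3}\right) \left(w + w\right) = -18 + 9 \left(- \frac{1}{3} + w\right) 2 w = -18 + 9 \cdot 2 w \left(- \frac{1}{3} + w\right) = -18 + 18 w \left(- \frac{1}{3} + w\right)$)
$\left(161 - 139\right) 33 + g{\left(-21 \right)} = \left(161 - 139\right) 33 - \left(-108 - 7938\right) = 22 \cdot 33 + \left(-18 + 126 + 18 \cdot 441\right) = 726 + \left(-18 + 126 + 7938\right) = 726 + 8046 = 8772$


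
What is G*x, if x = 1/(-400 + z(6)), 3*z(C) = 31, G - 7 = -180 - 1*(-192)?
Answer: -57/1169 ≈ -0.048760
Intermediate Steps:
G = 19 (G = 7 + (-180 - 1*(-192)) = 7 + (-180 + 192) = 7 + 12 = 19)
z(C) = 31/3 (z(C) = (⅓)*31 = 31/3)
x = -3/1169 (x = 1/(-400 + 31/3) = 1/(-1169/3) = -3/1169 ≈ -0.0025663)
G*x = 19*(-3/1169) = -57/1169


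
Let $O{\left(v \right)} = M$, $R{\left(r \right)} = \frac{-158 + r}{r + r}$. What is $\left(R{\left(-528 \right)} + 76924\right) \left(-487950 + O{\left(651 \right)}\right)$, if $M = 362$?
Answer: $- \frac{4950994759855}{132} \approx -3.7508 \cdot 10^{10}$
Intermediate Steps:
$R{\left(r \right)} = \frac{-158 + r}{2 r}$
$O{\left(v \right)} = 362$
$\left(R{\left(-528 \right)} + 76924\right) \left(-487950 + O{\left(651 \right)}\right) = \left(\frac{-158 - 528}{2 \left(-528\right)} + 76924\right) \left(-487950 + 362\right) = \left(\frac{1}{2} \left(- \frac{1}{528}\right) \left(-686\right) + 76924\right) \left(-487588\right) = \left(\frac{343}{528} + 76924\right) \left(-487588\right) = \frac{40616215}{528} \left(-487588\right) = - \frac{4950994759855}{132}$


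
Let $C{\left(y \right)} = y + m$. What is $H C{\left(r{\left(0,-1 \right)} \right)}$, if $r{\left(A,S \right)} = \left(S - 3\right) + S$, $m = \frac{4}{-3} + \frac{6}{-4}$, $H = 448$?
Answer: $- \frac{10528}{3} \approx -3509.3$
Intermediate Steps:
$m = - \frac{17}{6}$ ($m = 4 \left(- \frac{1}{3}\right) + 6 \left(- \frac{1}{4}\right) = - \frac{4}{3} - \frac{3}{2} = - \frac{17}{6} \approx -2.8333$)
$r{\left(A,S \right)} = -3 + 2 S$ ($r{\left(A,S \right)} = \left(-3 + S\right) + S = -3 + 2 S$)
$C{\left(y \right)} = - \frac{17}{6} + y$ ($C{\left(y \right)} = y - \frac{17}{6} = - \frac{17}{6} + y$)
$H C{\left(r{\left(0,-1 \right)} \right)} = 448 \left(- \frac{17}{6} + \left(-3 + 2 \left(-1\right)\right)\right) = 448 \left(- \frac{17}{6} - 5\right) = 448 \left(- \frac{47}{6}\right) = - \frac{10528}{3}$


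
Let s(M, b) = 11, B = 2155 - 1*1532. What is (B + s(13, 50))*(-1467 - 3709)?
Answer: -3281584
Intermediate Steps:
B = 623 (B = 2155 - 1532 = 623)
(B + s(13, 50))*(-1467 - 3709) = (623 + 11)*(-1467 - 3709) = 634*(-5176) = -3281584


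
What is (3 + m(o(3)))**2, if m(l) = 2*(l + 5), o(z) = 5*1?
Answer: 529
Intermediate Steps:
o(z) = 5
m(l) = 10 + 2*l (m(l) = 2*(5 + l) = 10 + 2*l)
(3 + m(o(3)))**2 = (3 + (10 + 2*5))**2 = (3 + (10 + 10))**2 = (3 + 20)**2 = 23**2 = 529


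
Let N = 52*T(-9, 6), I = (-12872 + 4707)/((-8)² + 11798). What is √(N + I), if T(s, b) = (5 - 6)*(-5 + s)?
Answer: √11370874978/3954 ≈ 26.969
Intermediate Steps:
T(s, b) = 5 - s (T(s, b) = -(-5 + s) = 5 - s)
I = -8165/11862 (I = -8165/(64 + 11798) = -8165/11862 ≈ -0.68833)
N = 728 (N = 52*(5 - 1*(-9)) = 52*(5 + 9) = 52*14 = 728)
√(N + I) = √(728 - 8165/11862) = √(8627371/11862) = √11370874978/3954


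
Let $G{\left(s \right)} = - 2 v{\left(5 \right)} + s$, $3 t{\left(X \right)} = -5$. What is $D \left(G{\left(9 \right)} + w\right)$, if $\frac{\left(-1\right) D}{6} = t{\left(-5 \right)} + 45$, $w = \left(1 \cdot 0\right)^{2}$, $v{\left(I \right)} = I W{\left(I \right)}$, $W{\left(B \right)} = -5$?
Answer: $-15340$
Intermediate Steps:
$t{\left(X \right)} = - \frac{5}{3}$ ($t{\left(X \right)} = \frac{1}{3} \left(-5\right) = - \frac{5}{3}$)
$v{\left(I \right)} = - 5 I$ ($v{\left(I \right)} = I \left(-5\right) = - 5 I$)
$w = 0$ ($w = 0^{2} = 0$)
$G{\left(s \right)} = 50 + s$ ($G{\left(s \right)} = - 2 \left(\left(-5\right) 5\right) + s = \left(-2\right) \left(-25\right) + s = 50 + s$)
$D = -260$ ($D = - 6 \left(- \frac{5}{3} + 45\right) = \left(-6\right) \frac{130}{3} = -260$)
$D \left(G{\left(9 \right)} + w\right) = - 260 \left(\left(50 + 9\right) + 0\right) = - 260 \left(59 + 0\right) = \left(-260\right) 59 = -15340$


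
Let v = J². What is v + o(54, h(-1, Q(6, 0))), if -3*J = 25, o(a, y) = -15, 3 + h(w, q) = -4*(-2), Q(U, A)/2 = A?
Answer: 490/9 ≈ 54.444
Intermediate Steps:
Q(U, A) = 2*A
h(w, q) = 5 (h(w, q) = -3 - 4*(-2) = -3 + 8 = 5)
J = -25/3 (J = -⅓*25 = -25/3 ≈ -8.3333)
v = 625/9 (v = (-25/3)² = 625/9 ≈ 69.444)
v + o(54, h(-1, Q(6, 0))) = 625/9 - 15 = 490/9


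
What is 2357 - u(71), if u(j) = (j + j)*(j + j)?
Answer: -17807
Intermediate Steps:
u(j) = 4*j² (u(j) = (2*j)*(2*j) = 4*j²)
2357 - u(71) = 2357 - 4*71² = 2357 - 4*5041 = 2357 - 1*20164 = 2357 - 20164 = -17807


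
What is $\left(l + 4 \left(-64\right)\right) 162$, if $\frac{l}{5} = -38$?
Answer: $-72252$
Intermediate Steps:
$l = -190$ ($l = 5 \left(-38\right) = -190$)
$\left(l + 4 \left(-64\right)\right) 162 = \left(-190 + 4 \left(-64\right)\right) 162 = \left(-190 - 256\right) 162 = \left(-446\right) 162 = -72252$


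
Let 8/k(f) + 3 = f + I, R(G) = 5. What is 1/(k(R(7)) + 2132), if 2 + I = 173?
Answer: 173/368844 ≈ 0.00046903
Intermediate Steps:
I = 171 (I = -2 + 173 = 171)
k(f) = 8/(168 + f) (k(f) = 8/(-3 + (f + 171)) = 8/(-3 + (171 + f)) = 8/(168 + f))
1/(k(R(7)) + 2132) = 1/(8/(168 + 5) + 2132) = 1/(8/173 + 2132) = 1/(368844/173) = 173/368844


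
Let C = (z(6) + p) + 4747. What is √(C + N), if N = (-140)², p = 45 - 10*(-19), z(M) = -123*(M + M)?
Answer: √23106 ≈ 152.01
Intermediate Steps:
z(M) = -246*M
p = 235 (p = 45 + 190 = 235)
C = 3506 (C = (-246*6 + 235) + 4747 = (-1476 + 235) + 4747 = -1241 + 4747 = 3506)
N = 19600
√(C + N) = √(3506 + 19600) = √23106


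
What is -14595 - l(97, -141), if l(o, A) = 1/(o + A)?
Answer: -642179/44 ≈ -14595.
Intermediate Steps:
l(o, A) = 1/(A + o)
-14595 - l(97, -141) = -14595 - 1/(-141 + 97) = -14595 - 1/(-44) = -14595 - 1*(-1/44) = -14595 + 1/44 = -642179/44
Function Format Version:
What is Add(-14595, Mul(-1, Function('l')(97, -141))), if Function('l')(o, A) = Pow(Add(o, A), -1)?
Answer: Rational(-642179, 44) ≈ -14595.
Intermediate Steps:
Function('l')(o, A) = Pow(Add(A, o), -1)
Add(-14595, Mul(-1, Function('l')(97, -141))) = Add(-14595, Mul(-1, Pow(Add(-141, 97), -1))) = Add(-14595, Mul(-1, Pow(-44, -1))) = Add(-14595, Mul(-1, Rational(-1, 44))) = Add(-14595, Rational(1, 44)) = Rational(-642179, 44)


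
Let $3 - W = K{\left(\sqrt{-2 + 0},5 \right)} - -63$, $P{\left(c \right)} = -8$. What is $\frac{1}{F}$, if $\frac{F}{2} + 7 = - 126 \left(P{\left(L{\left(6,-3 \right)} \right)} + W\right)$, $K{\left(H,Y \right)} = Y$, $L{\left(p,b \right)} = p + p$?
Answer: $\frac{1}{18382} \approx 5.4401 \cdot 10^{-5}$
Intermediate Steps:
$L{\left(p,b \right)} = 2 p$
$W = -65$ ($W = 3 - \left(5 - -63\right) = 3 - \left(5 + 63\right) = 3 - 68 = -65$)
$F = 18382$ ($F = -14 + 2 \left(- 126 \left(-8 - 65\right)\right) = -14 + 2 \left(\left(-126\right) \left(-73\right)\right) = -14 + 2 \cdot 9198 = -14 + 18396 = 18382$)
$\frac{1}{F} = \frac{1}{18382}$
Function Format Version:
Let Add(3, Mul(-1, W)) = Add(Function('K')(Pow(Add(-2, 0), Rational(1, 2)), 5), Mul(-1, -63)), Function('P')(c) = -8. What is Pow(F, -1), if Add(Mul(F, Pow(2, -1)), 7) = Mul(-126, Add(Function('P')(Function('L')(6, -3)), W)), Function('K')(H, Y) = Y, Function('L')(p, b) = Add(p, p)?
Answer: Rational(1, 18382) ≈ 5.4401e-5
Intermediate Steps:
Function('L')(p, b) = Mul(2, p)
W = -65 (W = Add(3, Mul(-1, Add(5, Mul(-1, -63)))) = Add(3, Mul(-1, Add(5, 63))) = Add(3, Mul(-1, 68)) = Add(3, -68) = -65)
F = 18382 (F = Add(-14, Mul(2, Mul(-126, Add(-8, -65)))) = Add(-14, Mul(2, Mul(-126, -73))) = Add(-14, Mul(2, 9198)) = Add(-14, 18396) = 18382)
Pow(F, -1) = Pow(18382, -1) = Rational(1, 18382)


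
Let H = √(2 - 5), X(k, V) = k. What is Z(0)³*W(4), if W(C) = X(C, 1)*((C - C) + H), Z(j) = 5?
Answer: 500*I*√3 ≈ 866.03*I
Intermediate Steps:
H = I*√3 (H = √(-3) = I*√3 ≈ 1.732*I)
W(C) = I*C*√3 (W(C) = C*((C - C) + I*√3) = C*(0 + I*√3) = C*(I*√3) = I*C*√3)
Z(0)³*W(4) = 5³*(I*4*√3) = 125*(4*I*√3) = 500*I*√3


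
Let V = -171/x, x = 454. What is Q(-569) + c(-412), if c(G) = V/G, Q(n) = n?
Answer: -106430141/187048 ≈ -569.00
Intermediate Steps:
V = -171/454 ≈ -0.37665
c(G) = -171/(454*G)
Q(-569) + c(-412) = -569 - 171/454/(-412) = -569 - 171/454*(-1/412) = -569 + 171/187048 = -106430141/187048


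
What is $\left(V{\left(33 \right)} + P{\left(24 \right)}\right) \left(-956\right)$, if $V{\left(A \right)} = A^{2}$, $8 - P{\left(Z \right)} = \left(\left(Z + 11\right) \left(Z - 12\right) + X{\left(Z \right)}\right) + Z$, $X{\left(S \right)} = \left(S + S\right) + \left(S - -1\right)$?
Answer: $-554480$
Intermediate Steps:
$X{\left(S \right)} = 1 + 3 S$ ($X{\left(S \right)} = 2 S + \left(S + 1\right) = 2 S + \left(1 + S\right) = 1 + 3 S$)
$P{\left(Z \right)} = 7 - 4 Z - \left(-12 + Z\right) \left(11 + Z\right)$ ($P{\left(Z \right)} = 8 - \left(\left(\left(Z + 11\right) \left(Z - 12\right) + \left(1 + 3 Z\right)\right) + Z\right) = 8 - \left(\left(\left(11 + Z\right) \left(-12 + Z\right) + \left(1 + 3 Z\right)\right) + Z\right) = 8 - \left(\left(\left(-12 + Z\right) \left(11 + Z\right) + \left(1 + 3 Z\right)\right) + Z\right) = 8 - \left(\left(1 + 3 Z + \left(-12 + Z\right) \left(11 + Z\right)\right) + Z\right) = 8 - \left(1 + 4 Z + \left(-12 + Z\right) \left(11 + Z\right)\right) = 7 - 4 Z - \left(-12 + Z\right) \left(11 + Z\right)$)
$\left(V{\left(33 \right)} + P{\left(24 \right)}\right) \left(-956\right) = \left(33^{2} - 509\right) \left(-956\right) = \left(1089 - 509\right) \left(-956\right) = 580 \left(-956\right) = -554480$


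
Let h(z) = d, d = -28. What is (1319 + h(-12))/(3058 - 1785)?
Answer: 1291/1273 ≈ 1.0141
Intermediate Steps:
h(z) = -28
(1319 + h(-12))/(3058 - 1785) = (1319 - 28)/(3058 - 1785) = 1291/1273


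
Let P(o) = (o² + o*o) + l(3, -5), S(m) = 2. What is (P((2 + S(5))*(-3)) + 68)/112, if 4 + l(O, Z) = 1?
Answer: 353/112 ≈ 3.1518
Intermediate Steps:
l(O, Z) = -3 (l(O, Z) = -4 + 1 = -3)
P(o) = -3 + 2*o² (P(o) = (o² + o*o) - 3 = (o² + o²) - 3 = 2*o² - 3 = -3 + 2*o²)
(P((2 + S(5))*(-3)) + 68)/112 = ((-3 + 2*((2 + 2)*(-3))²) + 68)/112 = ((-3 + 2*(4*(-3))²) + 68)*(1/112) = ((-3 + 2*(-12)²) + 68)*(1/112) = ((-3 + 2*144) + 68)*(1/112) = ((-3 + 288) + 68)*(1/112) = (285 + 68)*(1/112) = 353*(1/112) = 353/112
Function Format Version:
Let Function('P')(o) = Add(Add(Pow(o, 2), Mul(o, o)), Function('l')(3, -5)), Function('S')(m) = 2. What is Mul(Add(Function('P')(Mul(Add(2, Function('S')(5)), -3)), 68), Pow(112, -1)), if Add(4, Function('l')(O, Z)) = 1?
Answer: Rational(353, 112) ≈ 3.1518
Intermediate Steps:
Function('l')(O, Z) = -3 (Function('l')(O, Z) = Add(-4, 1) = -3)
Function('P')(o) = Add(-3, Mul(2, Pow(o, 2))) (Function('P')(o) = Add(Add(Pow(o, 2), Mul(o, o)), -3) = Add(Add(Pow(o, 2), Pow(o, 2)), -3) = Add(Mul(2, Pow(o, 2)), -3) = Add(-3, Mul(2, Pow(o, 2))))
Mul(Add(Function('P')(Mul(Add(2, Function('S')(5)), -3)), 68), Pow(112, -1)) = Mul(Add(Add(-3, Mul(2, Pow(Mul(Add(2, 2), -3), 2))), 68), Pow(112, -1)) = Mul(Add(Add(-3, Mul(2, Pow(Mul(4, -3), 2))), 68), Rational(1, 112)) = Mul(Add(Add(-3, Mul(2, Pow(-12, 2))), 68), Rational(1, 112)) = Mul(Add(Add(-3, Mul(2, 144)), 68), Rational(1, 112)) = Mul(Add(Add(-3, 288), 68), Rational(1, 112)) = Mul(Add(285, 68), Rational(1, 112)) = Mul(353, Rational(1, 112)) = Rational(353, 112)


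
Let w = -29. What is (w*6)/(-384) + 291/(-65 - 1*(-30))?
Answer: -17609/2240 ≈ -7.8612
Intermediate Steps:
(w*6)/(-384) + 291/(-65 - 1*(-30)) = -29*6/(-384) + 291/(-65 - 1*(-30)) = -174*(-1/384) + 291/(-65 + 30) = 29/64 + 291/(-35) = 29/64 + 291*(-1/35) = 29/64 - 291/35 = -17609/2240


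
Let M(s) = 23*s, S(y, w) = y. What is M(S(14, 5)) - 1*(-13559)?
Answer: 13881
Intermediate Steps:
M(S(14, 5)) - 1*(-13559) = 23*14 - 1*(-13559) = 322 + 13559 = 13881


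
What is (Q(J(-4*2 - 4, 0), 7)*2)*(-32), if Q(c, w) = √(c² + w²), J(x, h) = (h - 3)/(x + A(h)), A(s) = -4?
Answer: -4*√12553 ≈ -448.16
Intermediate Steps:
J(x, h) = (-3 + h)/(-4 + x) (J(x, h) = (h - 3)/(x - 4) = (-3 + h)/(-4 + x))
(Q(J(-4*2 - 4, 0), 7)*2)*(-32) = (√(((-3 + 0)/(-4 + (-4*2 - 4)))² + 7²)*2)*(-32) = (√((-3/(-4 + (-8 - 4)))² + 49)*2)*(-32) = (√((-3/(-4 - 12))² + 49)*2)*(-32) = (√((-3/(-16))² + 49)*2)*(-32) = (√((-1/16*(-3))² + 49)*2)*(-32) = (√((3/16)² + 49)*2)*(-32) = (√(9/256 + 49)*2)*(-32) = (√(12553/256)*2)*(-32) = ((√12553/16)*2)*(-32) = (√12553/8)*(-32) = -4*√12553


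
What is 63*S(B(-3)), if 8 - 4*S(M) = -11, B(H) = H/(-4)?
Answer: 1197/4 ≈ 299.25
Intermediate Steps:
B(H) = -H/4 (B(H) = H*(-1/4) = -H/4)
S(M) = 19/4 (S(M) = 2 - 1/4*(-11) = 2 + 11/4 = 19/4)
63*S(B(-3)) = 63*(19/4) = 1197/4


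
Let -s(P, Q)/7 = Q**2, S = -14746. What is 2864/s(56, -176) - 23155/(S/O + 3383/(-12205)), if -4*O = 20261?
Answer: -77597457399722303/8827186770864 ≈ -8790.7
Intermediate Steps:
O = -20261/4 (O = -1/4*20261 = -20261/4 ≈ -5065.3)
s(P, Q) = -7*Q**2
2864/s(56, -176) - 23155/(S/O + 3383/(-12205)) = 2864/((-7*(-176)**2)) - 23155/(-14746/(-20261/4) + 3383/(-12205)) = 2864/((-7*30976)) - 23155/(-14746*(-4/20261) + 3383*(-1/12205)) = 2864/(-216832) - 23155/(58984/20261 - 3383/12205) = 2864*(-1/216832) - 23155/651356757/247285505 = -179/13552 - 23155*247285505/651356757 = -179/13552 - 5725895868275/651356757 = -77597457399722303/8827186770864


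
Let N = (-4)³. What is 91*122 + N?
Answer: 11038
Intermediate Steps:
N = -64
91*122 + N = 91*122 - 64 = 11102 - 64 = 11038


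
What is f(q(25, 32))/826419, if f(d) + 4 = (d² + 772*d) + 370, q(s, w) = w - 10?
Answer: 17834/826419 ≈ 0.021580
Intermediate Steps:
q(s, w) = -10 + w
f(d) = 366 + d² + 772*d (f(d) = -4 + ((d² + 772*d) + 370) = -4 + (370 + d² + 772*d) = 366 + d² + 772*d)
f(q(25, 32))/826419 = (366 + (-10 + 32)² + 772*(-10 + 32))/826419 = (366 + 22² + 772*22)*(1/826419) = (366 + 484 + 16984)*(1/826419) = 17834*(1/826419) = 17834/826419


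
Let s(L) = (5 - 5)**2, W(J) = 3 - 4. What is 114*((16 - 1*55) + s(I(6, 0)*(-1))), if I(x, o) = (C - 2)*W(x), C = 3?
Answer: -4446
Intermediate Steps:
W(J) = -1
I(x, o) = -1 (I(x, o) = (3 - 2)*(-1) = 1*(-1) = -1)
s(L) = 0 (s(L) = 0**2 = 0)
114*((16 - 1*55) + s(I(6, 0)*(-1))) = 114*((16 - 1*55) + 0) = 114*((16 - 55) + 0) = 114*(-39 + 0) = 114*(-39) = -4446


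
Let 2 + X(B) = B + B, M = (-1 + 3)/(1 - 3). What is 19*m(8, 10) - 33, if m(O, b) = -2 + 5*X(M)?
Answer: -451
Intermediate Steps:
M = -1 (M = 2/(-2) = 2*(-1/2) = -1)
X(B) = -2 + 2*B (X(B) = -2 + (B + B) = -2 + 2*B)
m(O, b) = -22 (m(O, b) = -2 + 5*(-2 + 2*(-1)) = -2 + 5*(-2 - 2) = -2 + 5*(-4) = -2 - 20 = -22)
19*m(8, 10) - 33 = 19*(-22) - 33 = -418 - 33 = -451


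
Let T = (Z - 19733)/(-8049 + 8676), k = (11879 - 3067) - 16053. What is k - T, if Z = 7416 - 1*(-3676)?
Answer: -4531466/627 ≈ -7227.2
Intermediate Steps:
Z = 11092 (Z = 7416 + 3676 = 11092)
k = -7241 (k = 8812 - 16053 = -7241)
T = -8641/627 (T = (11092 - 19733)/(-8049 + 8676) = -8641/627 ≈ -13.781)
k - T = -7241 - 1*(-8641/627) = -7241 + 8641/627 = -4531466/627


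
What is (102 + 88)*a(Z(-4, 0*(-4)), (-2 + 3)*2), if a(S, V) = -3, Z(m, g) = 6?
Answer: -570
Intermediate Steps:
(102 + 88)*a(Z(-4, 0*(-4)), (-2 + 3)*2) = (102 + 88)*(-3) = 190*(-3) = -570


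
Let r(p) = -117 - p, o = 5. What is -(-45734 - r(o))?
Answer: 45612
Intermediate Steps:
-(-45734 - r(o)) = -(-45734 - (-117 - 1*5)) = -(-45734 - (-117 - 5)) = -(-45734 - 1*(-122)) = -(-45734 + 122) = -1*(-45612) = 45612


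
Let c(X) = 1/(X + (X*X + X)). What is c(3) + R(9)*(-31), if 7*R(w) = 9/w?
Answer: -458/105 ≈ -4.3619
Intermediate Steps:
R(w) = 9/(7*w) (R(w) = (9/w)/7 = 9/(7*w))
c(X) = 1/(X² + 2*X) (c(X) = 1/(X + (X² + X)) = 1/(X + (X + X²)) = 1/(X² + 2*X))
c(3) + R(9)*(-31) = 1/(3*(2 + 3)) + ((9/7)/9)*(-31) = (⅓)/5 + ((9/7)*(⅑))*(-31) = (⅓)*(⅕) + (⅐)*(-31) = 1/15 - 31/7 = -458/105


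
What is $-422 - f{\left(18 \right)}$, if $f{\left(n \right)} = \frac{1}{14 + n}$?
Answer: $- \frac{13505}{32} \approx -422.03$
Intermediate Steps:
$-422 - f{\left(18 \right)} = -422 - \frac{1}{14 + 18} = -422 - \frac{1}{32} = - \frac{13505}{32}$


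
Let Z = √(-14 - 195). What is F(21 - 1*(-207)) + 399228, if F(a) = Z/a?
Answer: 399228 + I*√209/228 ≈ 3.9923e+5 + 0.063407*I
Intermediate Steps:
Z = I*√209 (Z = √(-209) = I*√209 ≈ 14.457*I)
F(a) = I*√209/a (F(a) = (I*√209)/a = I*√209/a)
F(21 - 1*(-207)) + 399228 = I*√209/(21 - 1*(-207)) + 399228 = I*√209/(21 + 207) + 399228 = I*√209/228 + 399228 = 399228 + I*√209/228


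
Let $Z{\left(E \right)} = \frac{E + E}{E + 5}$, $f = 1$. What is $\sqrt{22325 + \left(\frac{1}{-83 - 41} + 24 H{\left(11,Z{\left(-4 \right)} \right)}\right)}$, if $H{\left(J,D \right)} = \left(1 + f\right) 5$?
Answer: $\frac{\sqrt{86739829}}{62} \approx 150.22$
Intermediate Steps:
$Z{\left(E \right)} = \frac{2 E}{5 + E}$
$H{\left(J,D \right)} = 10$ ($H{\left(J,D \right)} = \left(1 + 1\right) 5 = 2 \cdot 5 = 10$)
$\sqrt{22325 + \left(\frac{1}{-83 - 41} + 24 H{\left(11,Z{\left(-4 \right)} \right)}\right)} = \sqrt{22325 + \left(\frac{1}{-83 - 41} + 24 \cdot 10\right)} = \sqrt{22325 + \left(\frac{1}{-124} + 240\right)} = \sqrt{22325 + \left(- \frac{1}{124} + 240\right)} = \sqrt{22325 + \frac{29759}{124}} = \sqrt{\frac{2798059}{124}} = \frac{\sqrt{86739829}}{62}$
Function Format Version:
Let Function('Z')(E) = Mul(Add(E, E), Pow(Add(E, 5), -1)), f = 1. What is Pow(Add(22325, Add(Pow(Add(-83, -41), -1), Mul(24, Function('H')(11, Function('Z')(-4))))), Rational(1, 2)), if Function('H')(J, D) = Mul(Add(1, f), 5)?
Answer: Mul(Rational(1, 62), Pow(86739829, Rational(1, 2))) ≈ 150.22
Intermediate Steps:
Function('Z')(E) = Mul(2, E, Pow(Add(5, E), -1)) (Function('Z')(E) = Mul(Mul(2, E), Pow(Add(5, E), -1)) = Mul(2, E, Pow(Add(5, E), -1)))
Function('H')(J, D) = 10 (Function('H')(J, D) = Mul(Add(1, 1), 5) = Mul(2, 5) = 10)
Pow(Add(22325, Add(Pow(Add(-83, -41), -1), Mul(24, Function('H')(11, Function('Z')(-4))))), Rational(1, 2)) = Pow(Add(22325, Add(Pow(Add(-83, -41), -1), Mul(24, 10))), Rational(1, 2)) = Pow(Add(22325, Add(Pow(-124, -1), 240)), Rational(1, 2)) = Pow(Add(22325, Add(Rational(-1, 124), 240)), Rational(1, 2)) = Pow(Add(22325, Rational(29759, 124)), Rational(1, 2)) = Pow(Rational(2798059, 124), Rational(1, 2)) = Mul(Rational(1, 62), Pow(86739829, Rational(1, 2)))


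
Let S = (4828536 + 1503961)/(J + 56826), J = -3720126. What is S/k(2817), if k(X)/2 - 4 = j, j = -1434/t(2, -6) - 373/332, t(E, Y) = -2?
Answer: -525597251/437762518350 ≈ -0.0012006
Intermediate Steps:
S = -6332497/3663300 (S = (4828536 + 1503961)/(-3720126 + 56826) = 6332497/(-3663300) = 6332497*(-1/3663300) = -6332497/3663300 ≈ -1.7286)
j = 237671/332 (j = -1434/(-2) - 373/332 = -1434*(-½) - 373*1/332 = 717 - 373/332 = 237671/332 ≈ 715.88)
k(X) = 238999/166 (k(X) = 8 + 2*(237671/332) = 8 + 237671/166 = 238999/166)
S/k(2817) = -6332497/(3663300*238999/166) = -6332497/3663300*166/238999 = -525597251/437762518350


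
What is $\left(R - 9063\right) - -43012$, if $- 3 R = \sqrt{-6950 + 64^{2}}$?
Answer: $33949 - \frac{i \sqrt{2854}}{3} \approx 33949.0 - 17.808 i$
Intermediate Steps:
$R = - \frac{i \sqrt{2854}}{3}$ ($R = - \frac{\sqrt{-6950 + 64^{2}}}{3} = - \frac{\sqrt{-6950 + 4096}}{3} = - \frac{\sqrt{-2854}}{3} = - \frac{i \sqrt{2854}}{3} \approx - 17.808 i$)
$\left(R - 9063\right) - -43012 = \left(- \frac{i \sqrt{2854}}{3} - 9063\right) - -43012 = \left(-9063 - \frac{i \sqrt{2854}}{3}\right) + 43012 = 33949 - \frac{i \sqrt{2854}}{3}$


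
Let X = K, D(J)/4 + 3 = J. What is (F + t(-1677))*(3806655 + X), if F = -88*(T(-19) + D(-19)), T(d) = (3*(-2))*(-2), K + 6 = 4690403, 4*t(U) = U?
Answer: 53265894725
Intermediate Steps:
D(J) = -12 + 4*J
t(U) = U/4
K = 4690397 (K = -6 + 4690403 = 4690397)
X = 4690397
T(d) = 12 (T(d) = -6*(-2) = 12)
F = 6688 (F = -88*(12 + (-12 + 4*(-19))) = -88*(12 + (-12 - 76)) = -88*(12 - 88) = -88*(-76) = 6688)
(F + t(-1677))*(3806655 + X) = (6688 + (¼)*(-1677))*(3806655 + 4690397) = (6688 - 1677/4)*8497052 = (25075/4)*8497052 = 53265894725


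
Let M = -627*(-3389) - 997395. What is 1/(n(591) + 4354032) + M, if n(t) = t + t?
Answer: 4910538626713/4355214 ≈ 1.1275e+6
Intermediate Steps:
n(t) = 2*t
M = 1127508 (M = 2124903 - 997395 = 1127508)
1/(n(591) + 4354032) + M = 1/(2*591 + 4354032) + 1127508 = 1/(1182 + 4354032) + 1127508 = 1/4355214 + 1127508 = 4910538626713/4355214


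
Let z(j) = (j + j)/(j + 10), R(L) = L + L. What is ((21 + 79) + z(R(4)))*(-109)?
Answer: -98972/9 ≈ -10997.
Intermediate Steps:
R(L) = 2*L
z(j) = 2*j/(10 + j) (z(j) = (2*j)/(10 + j) = 2*j/(10 + j))
((21 + 79) + z(R(4)))*(-109) = ((21 + 79) + 2*(2*4)/(10 + 2*4))*(-109) = (100 + 2*8/(10 + 8))*(-109) = (100 + 2*8/18)*(-109) = (100 + 2*8*(1/18))*(-109) = (100 + 8/9)*(-109) = (908/9)*(-109) = -98972/9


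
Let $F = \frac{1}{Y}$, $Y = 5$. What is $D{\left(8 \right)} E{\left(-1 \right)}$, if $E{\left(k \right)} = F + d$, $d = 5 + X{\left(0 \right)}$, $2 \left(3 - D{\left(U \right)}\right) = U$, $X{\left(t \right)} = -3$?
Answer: $- \frac{11}{5} \approx -2.2$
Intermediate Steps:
$D{\left(U \right)} = 3 - \frac{U}{2}$
$F = \frac{1}{5} \approx 0.2$
$d = 2$ ($d = 5 - 3 = 2$)
$E{\left(k \right)} = \frac{11}{5}$ ($E{\left(k \right)} = \frac{1}{5} + 2 = \frac{11}{5}$)
$D{\left(8 \right)} E{\left(-1 \right)} = \left(3 - 4\right) \frac{11}{5} = \left(-1\right) \frac{11}{5} = - \frac{11}{5}$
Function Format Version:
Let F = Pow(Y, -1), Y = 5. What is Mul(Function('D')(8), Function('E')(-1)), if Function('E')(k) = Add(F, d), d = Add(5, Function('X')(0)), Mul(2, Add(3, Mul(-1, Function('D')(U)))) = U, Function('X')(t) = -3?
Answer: Rational(-11, 5) ≈ -2.2000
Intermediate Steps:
Function('D')(U) = Add(3, Mul(Rational(-1, 2), U))
F = Rational(1, 5) (F = Pow(5, -1) = Rational(1, 5) ≈ 0.20000)
d = 2 (d = Add(5, -3) = 2)
Function('E')(k) = Rational(11, 5) (Function('E')(k) = Add(Rational(1, 5), 2) = Rational(11, 5))
Mul(Function('D')(8), Function('E')(-1)) = Mul(Add(3, Mul(Rational(-1, 2), 8)), Rational(11, 5)) = Mul(Add(3, -4), Rational(11, 5)) = Mul(-1, Rational(11, 5)) = Rational(-11, 5)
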